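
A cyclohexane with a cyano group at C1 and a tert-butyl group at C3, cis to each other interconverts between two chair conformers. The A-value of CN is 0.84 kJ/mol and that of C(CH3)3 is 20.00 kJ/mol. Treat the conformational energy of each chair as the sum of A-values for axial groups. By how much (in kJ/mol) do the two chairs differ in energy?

C1 and C3 have the same parity, so for the cis isomer the two substituents are e,e in one chair and a,a in the other.
Chair I (cyano axial, tert-butyl axial): E = 20.84 kJ/mol.
Chair II (cyano equatorial, tert-butyl equatorial): E = 0.00 kJ/mol.
ΔE = 20.84 − 0.00 = 20.84 kJ/mol; chair II is more stable.

20.84 kJ/mol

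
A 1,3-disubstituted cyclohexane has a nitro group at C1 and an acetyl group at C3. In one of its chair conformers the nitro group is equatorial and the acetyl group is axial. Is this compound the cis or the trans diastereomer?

trans

C1 and C3 have the same parity, so their axial bonds point in the same direction.
With same-parity carbons, two substituents on the same face are both axial or both equatorial; opposite faces give one of each.
Here the groups are equatorial/axial → opposite face → trans.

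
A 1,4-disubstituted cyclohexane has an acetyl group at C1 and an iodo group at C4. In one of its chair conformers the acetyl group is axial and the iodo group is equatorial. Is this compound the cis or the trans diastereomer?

cis

C1 and C4 have opposite parity, so their axial bonds point in opposite directions.
With opposite-parity carbons, two substituents on the same face are one axial and one equatorial; opposite faces give both axial or both equatorial.
Here the groups are axial/equatorial → same face → cis.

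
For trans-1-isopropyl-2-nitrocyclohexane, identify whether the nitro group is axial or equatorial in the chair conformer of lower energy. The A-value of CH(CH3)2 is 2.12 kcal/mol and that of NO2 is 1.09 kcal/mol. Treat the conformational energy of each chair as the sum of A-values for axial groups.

C1 and C2 have opposite parity, so for the trans isomer the two substituents are e,e in one chair and a,a in the other.
Chair I (isopropyl axial, nitro axial): E = 3.21 kcal/mol.
Chair II (isopropyl equatorial, nitro equatorial): E = 0.00 kcal/mol.
Chair II is the more stable (lower-energy) conformer, and in that chair the nitro group is equatorial.

equatorial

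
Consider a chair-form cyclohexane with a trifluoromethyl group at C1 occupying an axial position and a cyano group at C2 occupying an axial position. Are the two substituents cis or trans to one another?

trans

C1 and C2 have opposite parity, so their axial bonds point in opposite directions.
With opposite-parity carbons, two substituents on the same face are one axial and one equatorial; opposite faces give both axial or both equatorial.
Here the groups are axial/axial → opposite face → trans.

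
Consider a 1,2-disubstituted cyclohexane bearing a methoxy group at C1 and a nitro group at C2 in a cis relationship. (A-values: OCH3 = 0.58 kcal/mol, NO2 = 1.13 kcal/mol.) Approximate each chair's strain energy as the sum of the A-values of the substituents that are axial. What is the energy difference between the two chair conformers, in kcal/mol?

0.55 kcal/mol

C1 and C2 have opposite parity, so for the cis isomer the two substituents are one axial and one equatorial in each chair.
Chair I (methoxy axial, nitro equatorial): E = 0.58 kcal/mol.
Chair II (methoxy equatorial, nitro axial): E = 1.13 kcal/mol.
ΔE = 1.13 − 0.58 = 0.55 kcal/mol; chair I is more stable.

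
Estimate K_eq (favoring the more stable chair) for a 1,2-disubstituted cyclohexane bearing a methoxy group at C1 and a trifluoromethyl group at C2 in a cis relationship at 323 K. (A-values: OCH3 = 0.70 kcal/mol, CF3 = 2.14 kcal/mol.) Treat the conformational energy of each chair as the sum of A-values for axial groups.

C1 and C2 have opposite parity, so for the cis isomer the two substituents are one axial and one equatorial in each chair.
Chair I (methoxy axial, trifluoromethyl equatorial): E = 0.70 kcal/mol; chair II (methoxy equatorial, trifluoromethyl axial): E = 2.14 kcal/mol.
ΔG = 1.44 kcal/mol between the two chairs.
K = exp(ΔG/RT) with R = 1.987×10⁻³ kcal mol⁻¹ K⁻¹ and T = 323 K gives K ≈ 9.43.

K ≈ 9.43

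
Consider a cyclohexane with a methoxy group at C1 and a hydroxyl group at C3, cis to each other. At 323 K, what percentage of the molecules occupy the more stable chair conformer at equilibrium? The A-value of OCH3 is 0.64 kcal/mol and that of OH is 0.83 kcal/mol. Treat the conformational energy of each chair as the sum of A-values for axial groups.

90.8%

C1 and C3 have the same parity, so for the cis isomer the two substituents are e,e in one chair and a,a in the other.
Chair I (methoxy axial, hydroxyl axial): E = 1.47 kcal/mol; chair II (methoxy equatorial, hydroxyl equatorial): E = 0.00 kcal/mol.
ΔG = 1.47 kcal/mol between the two chairs.
K = exp(ΔG/RT) with R = 1.987×10⁻³ kcal mol⁻¹ K⁻¹ and T = 323 K gives K ≈ 9.88.
Fraction in the lower-energy chair = K/(K+1) = 90.8%.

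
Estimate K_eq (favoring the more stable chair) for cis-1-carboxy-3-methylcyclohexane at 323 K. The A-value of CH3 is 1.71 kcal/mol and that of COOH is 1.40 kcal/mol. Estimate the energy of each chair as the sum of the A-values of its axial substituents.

C1 and C3 have the same parity, so for the cis isomer the two substituents are e,e in one chair and a,a in the other.
Chair I (methyl axial, carboxyl axial): E = 3.11 kcal/mol; chair II (methyl equatorial, carboxyl equatorial): E = 0.00 kcal/mol.
ΔG = 3.11 kcal/mol between the two chairs.
K = exp(ΔG/RT) with R = 1.987×10⁻³ kcal mol⁻¹ K⁻¹ and T = 323 K gives K ≈ 127.

K ≈ 127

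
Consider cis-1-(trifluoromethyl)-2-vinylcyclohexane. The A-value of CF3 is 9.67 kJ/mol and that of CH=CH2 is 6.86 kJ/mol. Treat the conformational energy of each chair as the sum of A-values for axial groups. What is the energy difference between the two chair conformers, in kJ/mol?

2.81 kJ/mol

C1 and C2 have opposite parity, so for the cis isomer the two substituents are one axial and one equatorial in each chair.
Chair I (trifluoromethyl axial, vinyl equatorial): E = 9.67 kJ/mol.
Chair II (trifluoromethyl equatorial, vinyl axial): E = 6.86 kJ/mol.
ΔE = 9.67 − 6.86 = 2.81 kJ/mol; chair II is more stable.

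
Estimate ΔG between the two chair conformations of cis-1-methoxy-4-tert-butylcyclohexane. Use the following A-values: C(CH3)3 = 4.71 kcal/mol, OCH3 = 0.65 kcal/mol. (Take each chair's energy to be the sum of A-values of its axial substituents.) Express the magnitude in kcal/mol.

C1 and C4 have opposite parity, so for the cis isomer the two substituents are one axial and one equatorial in each chair.
Chair I (tert-butyl axial, methoxy equatorial): E = 4.71 kcal/mol.
Chair II (tert-butyl equatorial, methoxy axial): E = 0.65 kcal/mol.
ΔE = 4.71 − 0.65 = 4.06 kcal/mol; chair II is more stable.

4.06 kcal/mol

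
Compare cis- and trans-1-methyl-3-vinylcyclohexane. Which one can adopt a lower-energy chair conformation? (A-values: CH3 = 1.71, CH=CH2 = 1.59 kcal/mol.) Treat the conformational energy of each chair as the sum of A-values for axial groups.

cis

At 1,3 positions (parity same): cis → (e,e or a,a); trans → (a,e or e,a).
Best chair for cis: E = 0.00 kcal/mol; best chair for trans: E = 1.59 kcal/mol.
The cis isomer is lower by 1.59 kcal/mol.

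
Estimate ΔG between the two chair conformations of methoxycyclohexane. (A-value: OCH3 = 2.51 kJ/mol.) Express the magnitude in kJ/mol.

A monosubstituted cyclohexane has one chair with the methoxy group axial (E = A = 2.51 kJ/mol) and one with it equatorial (E = 0).
ΔE = 2.51 − 0 = 2.51 kJ/mol.

2.51 kJ/mol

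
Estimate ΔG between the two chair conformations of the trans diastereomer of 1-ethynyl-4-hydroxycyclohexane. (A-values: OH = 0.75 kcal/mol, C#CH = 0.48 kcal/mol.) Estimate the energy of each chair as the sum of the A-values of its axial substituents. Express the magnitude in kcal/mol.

1.23 kcal/mol

C1 and C4 have opposite parity, so for the trans isomer the two substituents are e,e in one chair and a,a in the other.
Chair I (hydroxyl axial, ethynyl axial): E = 1.23 kcal/mol.
Chair II (hydroxyl equatorial, ethynyl equatorial): E = 0.00 kcal/mol.
ΔE = 1.23 − 0.00 = 1.23 kcal/mol; chair II is more stable.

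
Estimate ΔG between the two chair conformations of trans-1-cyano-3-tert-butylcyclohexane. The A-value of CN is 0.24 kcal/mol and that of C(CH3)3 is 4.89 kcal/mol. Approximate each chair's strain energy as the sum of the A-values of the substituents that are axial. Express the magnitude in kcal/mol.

4.65 kcal/mol

C1 and C3 have the same parity, so for the trans isomer the two substituents are one axial and one equatorial in each chair.
Chair I (cyano axial, tert-butyl equatorial): E = 0.24 kcal/mol.
Chair II (cyano equatorial, tert-butyl axial): E = 4.89 kcal/mol.
ΔE = 4.89 − 0.24 = 4.65 kcal/mol; chair I is more stable.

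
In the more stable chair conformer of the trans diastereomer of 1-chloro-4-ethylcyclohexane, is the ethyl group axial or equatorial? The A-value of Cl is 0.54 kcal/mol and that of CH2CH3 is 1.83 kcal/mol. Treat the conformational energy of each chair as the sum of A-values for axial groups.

C1 and C4 have opposite parity, so for the trans isomer the two substituents are e,e in one chair and a,a in the other.
Chair I (chloro axial, ethyl axial): E = 2.37 kcal/mol.
Chair II (chloro equatorial, ethyl equatorial): E = 0.00 kcal/mol.
Chair II is the more stable (lower-energy) conformer, and in that chair the ethyl group is equatorial.

equatorial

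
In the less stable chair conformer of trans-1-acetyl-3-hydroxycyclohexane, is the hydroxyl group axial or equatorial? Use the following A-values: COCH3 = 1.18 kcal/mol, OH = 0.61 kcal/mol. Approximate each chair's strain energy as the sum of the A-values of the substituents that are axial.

C1 and C3 have the same parity, so for the trans isomer the two substituents are one axial and one equatorial in each chair.
Chair I (acetyl axial, hydroxyl equatorial): E = 1.18 kcal/mol.
Chair II (acetyl equatorial, hydroxyl axial): E = 0.61 kcal/mol.
Chair I is the less stable (higher-energy) conformer, and in that chair the hydroxyl group is equatorial.

equatorial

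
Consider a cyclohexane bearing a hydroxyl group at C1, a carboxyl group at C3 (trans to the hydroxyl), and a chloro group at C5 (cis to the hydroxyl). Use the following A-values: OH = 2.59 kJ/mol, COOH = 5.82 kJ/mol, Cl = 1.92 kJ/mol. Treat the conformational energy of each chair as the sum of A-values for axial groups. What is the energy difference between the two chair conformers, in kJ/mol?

Chair I (hydroxyl axial, carboxyl equatorial, chloro axial): E = 4.51 kJ/mol.
Chair II (hydroxyl equatorial, carboxyl axial, chloro equatorial): E = 5.82 kJ/mol.
ΔE = 5.82 − 4.51 = 1.31 kJ/mol; chair I is more stable.

1.31 kJ/mol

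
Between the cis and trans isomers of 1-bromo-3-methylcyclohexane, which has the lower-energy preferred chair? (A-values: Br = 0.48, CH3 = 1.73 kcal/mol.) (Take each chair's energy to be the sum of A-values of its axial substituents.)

cis

At 1,3 positions (parity same): cis → (e,e or a,a); trans → (a,e or e,a).
Best chair for cis: E = 0.00 kcal/mol; best chair for trans: E = 0.48 kcal/mol.
The cis isomer is lower by 0.48 kcal/mol.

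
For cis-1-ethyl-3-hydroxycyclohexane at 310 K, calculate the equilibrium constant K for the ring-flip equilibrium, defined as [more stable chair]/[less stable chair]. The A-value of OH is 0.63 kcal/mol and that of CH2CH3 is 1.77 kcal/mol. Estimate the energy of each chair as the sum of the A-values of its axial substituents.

K ≈ 49.2

C1 and C3 have the same parity, so for the cis isomer the two substituents are e,e in one chair and a,a in the other.
Chair I (hydroxyl axial, ethyl axial): E = 2.40 kcal/mol; chair II (hydroxyl equatorial, ethyl equatorial): E = 0.00 kcal/mol.
ΔG = 2.40 kcal/mol between the two chairs.
K = exp(ΔG/RT) with R = 1.987×10⁻³ kcal mol⁻¹ K⁻¹ and T = 310 K gives K ≈ 49.2.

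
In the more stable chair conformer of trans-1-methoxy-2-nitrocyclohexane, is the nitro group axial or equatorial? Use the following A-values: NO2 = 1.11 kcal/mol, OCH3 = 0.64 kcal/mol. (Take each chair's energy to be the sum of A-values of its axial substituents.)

equatorial

C1 and C2 have opposite parity, so for the trans isomer the two substituents are e,e in one chair and a,a in the other.
Chair I (nitro axial, methoxy axial): E = 1.75 kcal/mol.
Chair II (nitro equatorial, methoxy equatorial): E = 0.00 kcal/mol.
Chair II is the more stable (lower-energy) conformer, and in that chair the nitro group is equatorial.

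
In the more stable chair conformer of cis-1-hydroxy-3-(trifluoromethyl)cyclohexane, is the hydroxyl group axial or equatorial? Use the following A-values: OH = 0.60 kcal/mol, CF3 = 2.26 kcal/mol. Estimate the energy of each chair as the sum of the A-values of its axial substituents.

equatorial

C1 and C3 have the same parity, so for the cis isomer the two substituents are e,e in one chair and a,a in the other.
Chair I (hydroxyl axial, trifluoromethyl axial): E = 2.86 kcal/mol.
Chair II (hydroxyl equatorial, trifluoromethyl equatorial): E = 0.00 kcal/mol.
Chair II is the more stable (lower-energy) conformer, and in that chair the hydroxyl group is equatorial.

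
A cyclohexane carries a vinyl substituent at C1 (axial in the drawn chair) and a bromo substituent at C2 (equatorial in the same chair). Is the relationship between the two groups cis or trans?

cis

C1 and C2 have opposite parity, so their axial bonds point in opposite directions.
With opposite-parity carbons, two substituents on the same face are one axial and one equatorial; opposite faces give both axial or both equatorial.
Here the groups are axial/equatorial → same face → cis.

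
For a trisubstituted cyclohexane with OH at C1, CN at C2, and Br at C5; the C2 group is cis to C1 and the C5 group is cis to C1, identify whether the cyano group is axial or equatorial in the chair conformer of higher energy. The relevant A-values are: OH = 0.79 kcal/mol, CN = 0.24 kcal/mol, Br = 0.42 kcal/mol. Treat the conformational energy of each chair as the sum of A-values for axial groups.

Chair I (hydroxyl axial, cyano equatorial, bromo axial): E = 1.21 kcal/mol.
Chair II (hydroxyl equatorial, cyano axial, bromo equatorial): E = 0.24 kcal/mol.
Chair I is the less stable (higher-energy) conformer, and in that chair the cyano group is equatorial.

equatorial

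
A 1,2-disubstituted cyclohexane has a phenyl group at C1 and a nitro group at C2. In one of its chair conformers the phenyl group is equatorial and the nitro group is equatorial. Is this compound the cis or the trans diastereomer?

C1 and C2 have opposite parity, so their axial bonds point in opposite directions.
With opposite-parity carbons, two substituents on the same face are one axial and one equatorial; opposite faces give both axial or both equatorial.
Here the groups are equatorial/equatorial → opposite face → trans.

trans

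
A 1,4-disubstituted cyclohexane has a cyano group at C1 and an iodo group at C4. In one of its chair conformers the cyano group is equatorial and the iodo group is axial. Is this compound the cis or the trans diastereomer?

C1 and C4 have opposite parity, so their axial bonds point in opposite directions.
With opposite-parity carbons, two substituents on the same face are one axial and one equatorial; opposite faces give both axial or both equatorial.
Here the groups are equatorial/axial → same face → cis.

cis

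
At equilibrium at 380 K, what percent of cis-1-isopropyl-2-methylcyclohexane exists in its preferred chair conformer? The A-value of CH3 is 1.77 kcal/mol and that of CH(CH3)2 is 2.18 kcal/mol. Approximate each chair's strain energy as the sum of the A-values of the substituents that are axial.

63.3%

C1 and C2 have opposite parity, so for the cis isomer the two substituents are one axial and one equatorial in each chair.
Chair I (methyl axial, isopropyl equatorial): E = 1.77 kcal/mol; chair II (methyl equatorial, isopropyl axial): E = 2.18 kcal/mol.
ΔG = 0.41 kcal/mol between the two chairs.
K = exp(ΔG/RT) with R = 1.987×10⁻³ kcal mol⁻¹ K⁻¹ and T = 380 K gives K ≈ 1.72.
Fraction in the lower-energy chair = K/(K+1) = 63.3%.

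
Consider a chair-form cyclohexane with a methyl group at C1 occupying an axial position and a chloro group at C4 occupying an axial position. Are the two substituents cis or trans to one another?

C1 and C4 have opposite parity, so their axial bonds point in opposite directions.
With opposite-parity carbons, two substituents on the same face are one axial and one equatorial; opposite faces give both axial or both equatorial.
Here the groups are axial/axial → opposite face → trans.

trans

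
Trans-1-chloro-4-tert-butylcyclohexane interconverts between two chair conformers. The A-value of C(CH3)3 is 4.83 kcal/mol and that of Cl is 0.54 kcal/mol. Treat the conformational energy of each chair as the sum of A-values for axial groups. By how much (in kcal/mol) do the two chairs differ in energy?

C1 and C4 have opposite parity, so for the trans isomer the two substituents are e,e in one chair and a,a in the other.
Chair I (tert-butyl axial, chloro axial): E = 5.37 kcal/mol.
Chair II (tert-butyl equatorial, chloro equatorial): E = 0.00 kcal/mol.
ΔE = 5.37 − 0.00 = 5.37 kcal/mol; chair II is more stable.

5.37 kcal/mol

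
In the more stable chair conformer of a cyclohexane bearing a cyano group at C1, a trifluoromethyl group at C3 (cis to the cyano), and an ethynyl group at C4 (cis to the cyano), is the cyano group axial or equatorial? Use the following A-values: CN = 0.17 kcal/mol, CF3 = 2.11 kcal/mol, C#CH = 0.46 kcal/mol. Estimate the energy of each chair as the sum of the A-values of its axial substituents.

Chair I (cyano axial, trifluoromethyl axial, ethynyl equatorial): E = 2.28 kcal/mol.
Chair II (cyano equatorial, trifluoromethyl equatorial, ethynyl axial): E = 0.46 kcal/mol.
Chair II is the more stable (lower-energy) conformer, and in that chair the cyano group is equatorial.

equatorial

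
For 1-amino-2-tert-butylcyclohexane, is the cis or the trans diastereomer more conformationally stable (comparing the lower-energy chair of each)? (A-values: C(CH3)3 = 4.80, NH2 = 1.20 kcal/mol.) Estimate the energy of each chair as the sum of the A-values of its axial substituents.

trans

At 1,2 positions (parity opposite): cis → (a,e or e,a); trans → (e,e or a,a).
Best chair for cis: E = 1.20 kcal/mol; best chair for trans: E = 0.00 kcal/mol.
The trans isomer is lower by 1.20 kcal/mol.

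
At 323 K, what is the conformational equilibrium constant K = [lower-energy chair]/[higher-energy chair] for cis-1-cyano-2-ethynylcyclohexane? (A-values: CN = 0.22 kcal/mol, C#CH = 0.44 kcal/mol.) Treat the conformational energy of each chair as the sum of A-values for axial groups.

C1 and C2 have opposite parity, so for the cis isomer the two substituents are one axial and one equatorial in each chair.
Chair I (cyano axial, ethynyl equatorial): E = 0.22 kcal/mol; chair II (cyano equatorial, ethynyl axial): E = 0.44 kcal/mol.
ΔG = 0.22 kcal/mol between the two chairs.
K = exp(ΔG/RT) with R = 1.987×10⁻³ kcal mol⁻¹ K⁻¹ and T = 323 K gives K ≈ 1.41.

K ≈ 1.41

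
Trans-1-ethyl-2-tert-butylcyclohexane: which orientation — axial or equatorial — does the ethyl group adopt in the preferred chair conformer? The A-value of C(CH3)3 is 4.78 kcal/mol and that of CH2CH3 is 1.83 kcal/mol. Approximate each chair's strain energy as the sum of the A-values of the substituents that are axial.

C1 and C2 have opposite parity, so for the trans isomer the two substituents are e,e in one chair and a,a in the other.
Chair I (tert-butyl axial, ethyl axial): E = 6.61 kcal/mol.
Chair II (tert-butyl equatorial, ethyl equatorial): E = 0.00 kcal/mol.
Chair II is the more stable (lower-energy) conformer, and in that chair the ethyl group is equatorial.

equatorial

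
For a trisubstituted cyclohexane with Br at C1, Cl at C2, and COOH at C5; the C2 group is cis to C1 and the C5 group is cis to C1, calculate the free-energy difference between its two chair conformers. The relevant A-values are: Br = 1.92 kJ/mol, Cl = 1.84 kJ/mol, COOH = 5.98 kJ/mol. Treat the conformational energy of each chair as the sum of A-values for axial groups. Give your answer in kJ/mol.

6.06 kJ/mol

Chair I (bromo axial, chloro equatorial, carboxyl axial): E = 7.90 kJ/mol.
Chair II (bromo equatorial, chloro axial, carboxyl equatorial): E = 1.84 kJ/mol.
ΔE = 7.90 − 1.84 = 6.06 kJ/mol; chair II is more stable.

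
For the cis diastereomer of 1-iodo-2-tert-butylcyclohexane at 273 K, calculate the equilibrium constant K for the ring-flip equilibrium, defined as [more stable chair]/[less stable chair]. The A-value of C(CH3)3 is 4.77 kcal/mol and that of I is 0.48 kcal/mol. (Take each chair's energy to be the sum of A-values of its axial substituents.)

K ≈ 2720

C1 and C2 have opposite parity, so for the cis isomer the two substituents are one axial and one equatorial in each chair.
Chair I (tert-butyl axial, iodo equatorial): E = 4.77 kcal/mol; chair II (tert-butyl equatorial, iodo axial): E = 0.48 kcal/mol.
ΔG = 4.29 kcal/mol between the two chairs.
K = exp(ΔG/RT) with R = 1.987×10⁻³ kcal mol⁻¹ K⁻¹ and T = 273 K gives K ≈ 2.72e+03.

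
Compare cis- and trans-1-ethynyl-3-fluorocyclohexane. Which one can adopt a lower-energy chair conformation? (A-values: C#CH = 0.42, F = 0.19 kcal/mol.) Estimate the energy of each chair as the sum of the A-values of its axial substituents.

At 1,3 positions (parity same): cis → (e,e or a,a); trans → (a,e or e,a).
Best chair for cis: E = 0.00 kcal/mol; best chair for trans: E = 0.19 kcal/mol.
The cis isomer is lower by 0.19 kcal/mol.

cis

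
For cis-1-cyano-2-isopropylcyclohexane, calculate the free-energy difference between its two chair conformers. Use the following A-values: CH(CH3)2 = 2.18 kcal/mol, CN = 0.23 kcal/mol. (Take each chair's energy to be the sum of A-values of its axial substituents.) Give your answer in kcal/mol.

C1 and C2 have opposite parity, so for the cis isomer the two substituents are one axial and one equatorial in each chair.
Chair I (isopropyl axial, cyano equatorial): E = 2.18 kcal/mol.
Chair II (isopropyl equatorial, cyano axial): E = 0.23 kcal/mol.
ΔE = 2.18 − 0.23 = 1.95 kcal/mol; chair II is more stable.

1.95 kcal/mol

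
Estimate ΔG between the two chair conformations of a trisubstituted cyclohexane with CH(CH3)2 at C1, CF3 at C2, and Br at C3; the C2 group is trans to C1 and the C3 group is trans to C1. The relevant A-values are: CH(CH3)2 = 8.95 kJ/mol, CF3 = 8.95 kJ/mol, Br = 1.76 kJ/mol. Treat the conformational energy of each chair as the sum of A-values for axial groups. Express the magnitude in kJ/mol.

16.14 kJ/mol

Chair I (isopropyl axial, trifluoromethyl axial, bromo equatorial): E = 17.90 kJ/mol.
Chair II (isopropyl equatorial, trifluoromethyl equatorial, bromo axial): E = 1.76 kJ/mol.
ΔE = 17.90 − 1.76 = 16.14 kJ/mol; chair II is more stable.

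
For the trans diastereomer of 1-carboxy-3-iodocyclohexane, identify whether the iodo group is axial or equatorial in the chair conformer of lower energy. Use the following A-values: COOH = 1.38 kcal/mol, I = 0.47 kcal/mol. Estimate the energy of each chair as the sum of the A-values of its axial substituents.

axial

C1 and C3 have the same parity, so for the trans isomer the two substituents are one axial and one equatorial in each chair.
Chair I (carboxyl axial, iodo equatorial): E = 1.38 kcal/mol.
Chair II (carboxyl equatorial, iodo axial): E = 0.47 kcal/mol.
Chair II is the more stable (lower-energy) conformer, and in that chair the iodo group is axial.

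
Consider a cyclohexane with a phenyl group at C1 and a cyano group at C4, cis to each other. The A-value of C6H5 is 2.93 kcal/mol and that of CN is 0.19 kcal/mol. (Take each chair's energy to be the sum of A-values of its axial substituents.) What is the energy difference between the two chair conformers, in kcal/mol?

2.74 kcal/mol

C1 and C4 have opposite parity, so for the cis isomer the two substituents are one axial and one equatorial in each chair.
Chair I (phenyl axial, cyano equatorial): E = 2.93 kcal/mol.
Chair II (phenyl equatorial, cyano axial): E = 0.19 kcal/mol.
ΔE = 2.93 − 0.19 = 2.74 kcal/mol; chair II is more stable.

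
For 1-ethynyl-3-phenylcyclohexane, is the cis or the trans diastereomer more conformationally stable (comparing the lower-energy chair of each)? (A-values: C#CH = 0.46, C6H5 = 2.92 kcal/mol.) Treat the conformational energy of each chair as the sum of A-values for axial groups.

cis

At 1,3 positions (parity same): cis → (e,e or a,a); trans → (a,e or e,a).
Best chair for cis: E = 0.00 kcal/mol; best chair for trans: E = 0.46 kcal/mol.
The cis isomer is lower by 0.46 kcal/mol.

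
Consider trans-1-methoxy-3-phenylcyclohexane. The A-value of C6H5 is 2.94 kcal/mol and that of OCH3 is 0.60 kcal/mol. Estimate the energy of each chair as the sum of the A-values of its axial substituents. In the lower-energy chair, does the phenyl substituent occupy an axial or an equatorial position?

C1 and C3 have the same parity, so for the trans isomer the two substituents are one axial and one equatorial in each chair.
Chair I (phenyl axial, methoxy equatorial): E = 2.94 kcal/mol.
Chair II (phenyl equatorial, methoxy axial): E = 0.60 kcal/mol.
Chair II is the more stable (lower-energy) conformer, and in that chair the phenyl group is equatorial.

equatorial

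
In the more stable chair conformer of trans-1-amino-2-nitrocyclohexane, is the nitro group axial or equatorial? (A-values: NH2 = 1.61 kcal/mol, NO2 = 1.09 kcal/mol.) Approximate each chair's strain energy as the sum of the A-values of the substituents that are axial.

C1 and C2 have opposite parity, so for the trans isomer the two substituents are e,e in one chair and a,a in the other.
Chair I (amino axial, nitro axial): E = 2.70 kcal/mol.
Chair II (amino equatorial, nitro equatorial): E = 0.00 kcal/mol.
Chair II is the more stable (lower-energy) conformer, and in that chair the nitro group is equatorial.

equatorial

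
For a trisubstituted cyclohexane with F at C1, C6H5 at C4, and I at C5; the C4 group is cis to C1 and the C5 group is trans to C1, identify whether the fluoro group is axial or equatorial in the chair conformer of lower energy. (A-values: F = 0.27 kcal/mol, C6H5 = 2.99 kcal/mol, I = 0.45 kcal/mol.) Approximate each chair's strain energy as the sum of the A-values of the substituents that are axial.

axial

Chair I (fluoro axial, phenyl equatorial, iodo equatorial): E = 0.27 kcal/mol.
Chair II (fluoro equatorial, phenyl axial, iodo axial): E = 3.44 kcal/mol.
Chair I is the more stable (lower-energy) conformer, and in that chair the fluoro group is axial.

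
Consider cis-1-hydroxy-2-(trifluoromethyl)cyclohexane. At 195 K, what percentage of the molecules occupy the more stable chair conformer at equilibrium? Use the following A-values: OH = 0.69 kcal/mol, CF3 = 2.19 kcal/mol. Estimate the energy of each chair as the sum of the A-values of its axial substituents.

C1 and C2 have opposite parity, so for the cis isomer the two substituents are one axial and one equatorial in each chair.
Chair I (hydroxyl axial, trifluoromethyl equatorial): E = 0.69 kcal/mol; chair II (hydroxyl equatorial, trifluoromethyl axial): E = 2.19 kcal/mol.
ΔG = 1.50 kcal/mol between the two chairs.
K = exp(ΔG/RT) with R = 1.987×10⁻³ kcal mol⁻¹ K⁻¹ and T = 195 K gives K ≈ 48.
Fraction in the lower-energy chair = K/(K+1) = 98.0%.

98.0%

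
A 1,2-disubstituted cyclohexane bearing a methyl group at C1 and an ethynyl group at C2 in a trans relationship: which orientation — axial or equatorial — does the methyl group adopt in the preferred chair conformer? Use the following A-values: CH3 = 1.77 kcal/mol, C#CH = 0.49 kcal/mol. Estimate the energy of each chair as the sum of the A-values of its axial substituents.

equatorial

C1 and C2 have opposite parity, so for the trans isomer the two substituents are e,e in one chair and a,a in the other.
Chair I (methyl axial, ethynyl axial): E = 2.26 kcal/mol.
Chair II (methyl equatorial, ethynyl equatorial): E = 0.00 kcal/mol.
Chair II is the more stable (lower-energy) conformer, and in that chair the methyl group is equatorial.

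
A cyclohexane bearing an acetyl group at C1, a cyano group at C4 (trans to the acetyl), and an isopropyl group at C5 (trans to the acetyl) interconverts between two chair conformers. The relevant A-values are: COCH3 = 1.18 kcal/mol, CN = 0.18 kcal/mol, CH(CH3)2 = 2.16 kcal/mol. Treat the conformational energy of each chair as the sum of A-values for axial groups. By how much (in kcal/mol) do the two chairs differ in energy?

0.80 kcal/mol

Chair I (acetyl axial, cyano axial, isopropyl equatorial): E = 1.36 kcal/mol.
Chair II (acetyl equatorial, cyano equatorial, isopropyl axial): E = 2.16 kcal/mol.
ΔE = 2.16 − 1.36 = 0.80 kcal/mol; chair I is more stable.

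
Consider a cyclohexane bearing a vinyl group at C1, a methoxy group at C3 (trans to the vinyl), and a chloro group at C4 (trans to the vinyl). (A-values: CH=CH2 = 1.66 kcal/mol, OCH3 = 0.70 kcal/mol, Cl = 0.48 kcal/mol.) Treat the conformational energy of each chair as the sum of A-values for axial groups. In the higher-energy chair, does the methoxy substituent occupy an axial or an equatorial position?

Chair I (vinyl axial, methoxy equatorial, chloro axial): E = 2.14 kcal/mol.
Chair II (vinyl equatorial, methoxy axial, chloro equatorial): E = 0.70 kcal/mol.
Chair I is the less stable (higher-energy) conformer, and in that chair the methoxy group is equatorial.

equatorial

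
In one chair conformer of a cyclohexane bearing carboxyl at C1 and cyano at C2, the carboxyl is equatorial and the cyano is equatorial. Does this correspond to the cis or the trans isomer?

trans

C1 and C2 have opposite parity, so their axial bonds point in opposite directions.
With opposite-parity carbons, two substituents on the same face are one axial and one equatorial; opposite faces give both axial or both equatorial.
Here the groups are equatorial/equatorial → opposite face → trans.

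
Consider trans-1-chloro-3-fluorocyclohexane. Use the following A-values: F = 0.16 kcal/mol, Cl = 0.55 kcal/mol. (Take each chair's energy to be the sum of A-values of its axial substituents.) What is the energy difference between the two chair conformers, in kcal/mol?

0.39 kcal/mol

C1 and C3 have the same parity, so for the trans isomer the two substituents are one axial and one equatorial in each chair.
Chair I (fluoro axial, chloro equatorial): E = 0.16 kcal/mol.
Chair II (fluoro equatorial, chloro axial): E = 0.55 kcal/mol.
ΔE = 0.55 − 0.16 = 0.39 kcal/mol; chair I is more stable.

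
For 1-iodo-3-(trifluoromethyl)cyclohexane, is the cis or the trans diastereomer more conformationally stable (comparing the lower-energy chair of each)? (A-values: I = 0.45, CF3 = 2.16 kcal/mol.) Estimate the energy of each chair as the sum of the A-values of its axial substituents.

cis

At 1,3 positions (parity same): cis → (e,e or a,a); trans → (a,e or e,a).
Best chair for cis: E = 0.00 kcal/mol; best chair for trans: E = 0.45 kcal/mol.
The cis isomer is lower by 0.45 kcal/mol.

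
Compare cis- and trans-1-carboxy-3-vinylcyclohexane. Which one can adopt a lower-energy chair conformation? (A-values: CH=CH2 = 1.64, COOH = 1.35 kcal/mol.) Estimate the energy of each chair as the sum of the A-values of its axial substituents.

At 1,3 positions (parity same): cis → (e,e or a,a); trans → (a,e or e,a).
Best chair for cis: E = 0.00 kcal/mol; best chair for trans: E = 1.35 kcal/mol.
The cis isomer is lower by 1.35 kcal/mol.

cis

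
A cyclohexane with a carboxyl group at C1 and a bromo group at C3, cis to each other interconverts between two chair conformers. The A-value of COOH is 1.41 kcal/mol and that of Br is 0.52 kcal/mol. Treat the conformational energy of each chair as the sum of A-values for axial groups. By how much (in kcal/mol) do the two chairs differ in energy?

C1 and C3 have the same parity, so for the cis isomer the two substituents are e,e in one chair and a,a in the other.
Chair I (carboxyl axial, bromo axial): E = 1.93 kcal/mol.
Chair II (carboxyl equatorial, bromo equatorial): E = 0.00 kcal/mol.
ΔE = 1.93 − 0.00 = 1.93 kcal/mol; chair II is more stable.

1.93 kcal/mol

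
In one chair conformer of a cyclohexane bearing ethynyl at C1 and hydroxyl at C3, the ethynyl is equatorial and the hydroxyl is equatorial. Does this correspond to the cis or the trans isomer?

cis

C1 and C3 have the same parity, so their axial bonds point in the same direction.
With same-parity carbons, two substituents on the same face are both axial or both equatorial; opposite faces give one of each.
Here the groups are equatorial/equatorial → same face → cis.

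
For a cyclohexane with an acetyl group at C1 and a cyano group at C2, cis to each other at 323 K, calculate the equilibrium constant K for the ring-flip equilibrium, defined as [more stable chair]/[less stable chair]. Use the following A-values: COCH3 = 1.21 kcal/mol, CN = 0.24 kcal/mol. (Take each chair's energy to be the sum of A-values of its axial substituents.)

C1 and C2 have opposite parity, so for the cis isomer the two substituents are one axial and one equatorial in each chair.
Chair I (acetyl axial, cyano equatorial): E = 1.21 kcal/mol; chair II (acetyl equatorial, cyano axial): E = 0.24 kcal/mol.
ΔG = 0.97 kcal/mol between the two chairs.
K = exp(ΔG/RT) with R = 1.987×10⁻³ kcal mol⁻¹ K⁻¹ and T = 323 K gives K ≈ 4.53.

K ≈ 4.53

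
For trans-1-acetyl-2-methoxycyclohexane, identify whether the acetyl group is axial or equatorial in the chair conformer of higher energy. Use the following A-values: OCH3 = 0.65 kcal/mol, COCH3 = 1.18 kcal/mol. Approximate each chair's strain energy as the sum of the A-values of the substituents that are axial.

axial

C1 and C2 have opposite parity, so for the trans isomer the two substituents are e,e in one chair and a,a in the other.
Chair I (methoxy axial, acetyl axial): E = 1.83 kcal/mol.
Chair II (methoxy equatorial, acetyl equatorial): E = 0.00 kcal/mol.
Chair I is the less stable (higher-energy) conformer, and in that chair the acetyl group is axial.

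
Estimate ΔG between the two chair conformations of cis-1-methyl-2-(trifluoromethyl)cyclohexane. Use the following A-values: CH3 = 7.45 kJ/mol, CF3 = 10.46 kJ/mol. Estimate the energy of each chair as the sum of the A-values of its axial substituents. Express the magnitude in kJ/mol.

C1 and C2 have opposite parity, so for the cis isomer the two substituents are one axial and one equatorial in each chair.
Chair I (methyl axial, trifluoromethyl equatorial): E = 7.45 kJ/mol.
Chair II (methyl equatorial, trifluoromethyl axial): E = 10.46 kJ/mol.
ΔE = 10.46 − 7.45 = 3.01 kJ/mol; chair I is more stable.

3.01 kJ/mol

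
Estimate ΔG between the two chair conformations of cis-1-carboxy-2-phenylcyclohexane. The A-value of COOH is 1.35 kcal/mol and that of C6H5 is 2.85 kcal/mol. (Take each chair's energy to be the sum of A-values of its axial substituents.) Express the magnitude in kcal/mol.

C1 and C2 have opposite parity, so for the cis isomer the two substituents are one axial and one equatorial in each chair.
Chair I (carboxyl axial, phenyl equatorial): E = 1.35 kcal/mol.
Chair II (carboxyl equatorial, phenyl axial): E = 2.85 kcal/mol.
ΔE = 2.85 − 1.35 = 1.50 kcal/mol; chair I is more stable.

1.50 kcal/mol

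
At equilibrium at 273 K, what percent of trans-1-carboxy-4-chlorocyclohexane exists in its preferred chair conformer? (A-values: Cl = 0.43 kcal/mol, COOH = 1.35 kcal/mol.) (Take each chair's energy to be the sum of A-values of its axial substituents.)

C1 and C4 have opposite parity, so for the trans isomer the two substituents are e,e in one chair and a,a in the other.
Chair I (chloro axial, carboxyl axial): E = 1.78 kcal/mol; chair II (chloro equatorial, carboxyl equatorial): E = 0.00 kcal/mol.
ΔG = 1.78 kcal/mol between the two chairs.
K = exp(ΔG/RT) with R = 1.987×10⁻³ kcal mol⁻¹ K⁻¹ and T = 273 K gives K ≈ 26.6.
Fraction in the lower-energy chair = K/(K+1) = 96.4%.

96.4%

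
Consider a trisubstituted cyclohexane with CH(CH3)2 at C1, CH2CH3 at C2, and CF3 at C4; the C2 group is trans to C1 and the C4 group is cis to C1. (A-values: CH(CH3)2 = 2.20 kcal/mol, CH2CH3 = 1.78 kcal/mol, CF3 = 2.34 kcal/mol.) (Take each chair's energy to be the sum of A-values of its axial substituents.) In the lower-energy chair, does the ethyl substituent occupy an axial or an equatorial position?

Chair I (isopropyl axial, ethyl axial, trifluoromethyl equatorial): E = 3.98 kcal/mol.
Chair II (isopropyl equatorial, ethyl equatorial, trifluoromethyl axial): E = 2.34 kcal/mol.
Chair II is the more stable (lower-energy) conformer, and in that chair the ethyl group is equatorial.

equatorial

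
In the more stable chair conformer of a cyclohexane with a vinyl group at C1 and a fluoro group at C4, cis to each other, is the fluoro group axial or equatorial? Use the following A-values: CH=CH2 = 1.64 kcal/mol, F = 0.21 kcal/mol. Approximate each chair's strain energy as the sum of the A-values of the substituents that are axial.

C1 and C4 have opposite parity, so for the cis isomer the two substituents are one axial and one equatorial in each chair.
Chair I (vinyl axial, fluoro equatorial): E = 1.64 kcal/mol.
Chair II (vinyl equatorial, fluoro axial): E = 0.21 kcal/mol.
Chair II is the more stable (lower-energy) conformer, and in that chair the fluoro group is axial.

axial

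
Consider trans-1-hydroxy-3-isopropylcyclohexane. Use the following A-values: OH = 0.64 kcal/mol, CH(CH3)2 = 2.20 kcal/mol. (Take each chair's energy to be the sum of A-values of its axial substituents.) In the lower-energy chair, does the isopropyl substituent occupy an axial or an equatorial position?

C1 and C3 have the same parity, so for the trans isomer the two substituents are one axial and one equatorial in each chair.
Chair I (hydroxyl axial, isopropyl equatorial): E = 0.64 kcal/mol.
Chair II (hydroxyl equatorial, isopropyl axial): E = 2.20 kcal/mol.
Chair I is the more stable (lower-energy) conformer, and in that chair the isopropyl group is equatorial.

equatorial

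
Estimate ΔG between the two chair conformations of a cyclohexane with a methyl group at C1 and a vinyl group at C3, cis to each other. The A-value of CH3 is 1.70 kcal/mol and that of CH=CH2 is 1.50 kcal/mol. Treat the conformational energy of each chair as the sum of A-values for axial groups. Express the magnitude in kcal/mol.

3.20 kcal/mol

C1 and C3 have the same parity, so for the cis isomer the two substituents are e,e in one chair and a,a in the other.
Chair I (methyl axial, vinyl axial): E = 3.20 kcal/mol.
Chair II (methyl equatorial, vinyl equatorial): E = 0.00 kcal/mol.
ΔE = 3.20 − 0.00 = 3.20 kcal/mol; chair II is more stable.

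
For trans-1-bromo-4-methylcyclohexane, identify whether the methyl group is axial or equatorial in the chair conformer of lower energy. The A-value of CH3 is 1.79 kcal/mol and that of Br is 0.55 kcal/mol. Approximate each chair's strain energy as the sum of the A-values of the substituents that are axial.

C1 and C4 have opposite parity, so for the trans isomer the two substituents are e,e in one chair and a,a in the other.
Chair I (methyl axial, bromo axial): E = 2.34 kcal/mol.
Chair II (methyl equatorial, bromo equatorial): E = 0.00 kcal/mol.
Chair II is the more stable (lower-energy) conformer, and in that chair the methyl group is equatorial.

equatorial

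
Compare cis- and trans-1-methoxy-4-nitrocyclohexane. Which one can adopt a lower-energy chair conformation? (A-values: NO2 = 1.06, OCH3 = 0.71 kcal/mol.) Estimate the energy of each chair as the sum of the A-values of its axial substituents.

trans

At 1,4 positions (parity opposite): cis → (a,e or e,a); trans → (e,e or a,a).
Best chair for cis: E = 0.71 kcal/mol; best chair for trans: E = 0.00 kcal/mol.
The trans isomer is lower by 0.71 kcal/mol.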